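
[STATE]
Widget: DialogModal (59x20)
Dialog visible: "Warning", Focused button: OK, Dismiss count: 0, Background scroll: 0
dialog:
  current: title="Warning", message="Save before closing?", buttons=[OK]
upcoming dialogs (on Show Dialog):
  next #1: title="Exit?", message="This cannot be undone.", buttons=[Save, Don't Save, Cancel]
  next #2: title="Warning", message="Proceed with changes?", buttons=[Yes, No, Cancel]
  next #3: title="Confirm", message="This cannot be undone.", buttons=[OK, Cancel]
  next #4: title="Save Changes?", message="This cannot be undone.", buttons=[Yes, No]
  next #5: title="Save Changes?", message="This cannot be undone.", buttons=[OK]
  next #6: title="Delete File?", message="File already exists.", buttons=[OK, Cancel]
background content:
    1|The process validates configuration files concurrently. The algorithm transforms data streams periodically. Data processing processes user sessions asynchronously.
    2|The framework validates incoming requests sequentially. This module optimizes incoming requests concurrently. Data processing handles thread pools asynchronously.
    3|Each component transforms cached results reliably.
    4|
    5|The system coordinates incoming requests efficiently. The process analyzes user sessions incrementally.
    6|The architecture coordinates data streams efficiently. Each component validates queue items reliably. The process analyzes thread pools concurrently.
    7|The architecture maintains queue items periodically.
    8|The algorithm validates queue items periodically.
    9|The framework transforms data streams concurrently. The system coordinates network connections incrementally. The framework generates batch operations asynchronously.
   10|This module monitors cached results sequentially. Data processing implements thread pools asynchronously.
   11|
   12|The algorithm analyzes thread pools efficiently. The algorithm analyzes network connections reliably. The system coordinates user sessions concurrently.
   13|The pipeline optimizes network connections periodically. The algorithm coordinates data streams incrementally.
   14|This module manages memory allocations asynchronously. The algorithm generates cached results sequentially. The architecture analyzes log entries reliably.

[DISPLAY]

The process validates configuration files concurrently. The
The framework validates incoming requests sequentially. Thi
Each component transforms cached results reliably.         
                                                           
The system coordinates incoming requests efficiently. The p
The architecture coordinates data streams efficiently. Each
The architecture maintains queue items periodically.       
The algorithm val┌──────────────────────┐dically.          
The framework tra│       Warning        │currently. The sys
This module monit│ Save before closing? │ntially. Data proc
                 │         [OK]         │                  
The algorithm ana└──────────────────────┘iently. The algori
The pipeline optimizes network connections periodically. Th
This module manages memory allocations asynchronously. The 
                                                           
                                                           
                                                           
                                                           
                                                           
                                                           


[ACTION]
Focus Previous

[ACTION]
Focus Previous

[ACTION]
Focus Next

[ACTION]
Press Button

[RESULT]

The process validates configuration files concurrently. The
The framework validates incoming requests sequentially. Thi
Each component transforms cached results reliably.         
                                                           
The system coordinates incoming requests efficiently. The p
The architecture coordinates data streams efficiently. Each
The architecture maintains queue items periodically.       
The algorithm validates queue items periodically.          
The framework transforms data streams concurrently. The sys
This module monitors cached results sequentially. Data proc
                                                           
The algorithm analyzes thread pools efficiently. The algori
The pipeline optimizes network connections periodically. Th
This module manages memory allocations asynchronously. The 
                                                           
                                                           
                                                           
                                                           
                                                           
                                                           


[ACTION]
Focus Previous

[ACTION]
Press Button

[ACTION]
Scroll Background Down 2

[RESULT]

Each component transforms cached results reliably.         
                                                           
The system coordinates incoming requests efficiently. The p
The architecture coordinates data streams efficiently. Each
The architecture maintains queue items periodically.       
The algorithm validates queue items periodically.          
The framework transforms data streams concurrently. The sys
This module monitors cached results sequentially. Data proc
                                                           
The algorithm analyzes thread pools efficiently. The algori
The pipeline optimizes network connections periodically. Th
This module manages memory allocations asynchronously. The 
                                                           
                                                           
                                                           
                                                           
                                                           
                                                           
                                                           
                                                           


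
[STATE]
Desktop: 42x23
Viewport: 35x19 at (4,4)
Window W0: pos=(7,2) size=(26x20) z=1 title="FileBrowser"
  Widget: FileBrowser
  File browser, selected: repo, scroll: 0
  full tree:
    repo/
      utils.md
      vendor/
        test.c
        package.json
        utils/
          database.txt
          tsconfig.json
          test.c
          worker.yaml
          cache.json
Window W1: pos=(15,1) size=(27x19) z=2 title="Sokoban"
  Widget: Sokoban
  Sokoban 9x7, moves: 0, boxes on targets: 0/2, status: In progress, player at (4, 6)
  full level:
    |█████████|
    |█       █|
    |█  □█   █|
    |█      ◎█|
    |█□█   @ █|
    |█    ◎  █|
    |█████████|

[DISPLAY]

   ┠───────┃█████████              
   ┃> [-] r┃█       █              
   ┃    uti┃█  □█   █              
   ┃    [+]┃█      ◎█              
   ┃       ┃█□█   @ █              
   ┃       ┃█    ◎  █              
   ┃       ┃█████████              
   ┃       ┃Moves: 0  0/2          
   ┃       ┃                       
   ┃       ┃                       
   ┃       ┃                       
   ┃       ┃                       
   ┃       ┃                       
   ┃       ┃                       
   ┃       ┃                       
   ┃       ┗━━━━━━━━━━━━━━━━━━━━━━━
   ┃                        ┃      
   ┗━━━━━━━━━━━━━━━━━━━━━━━━┛      
                                   


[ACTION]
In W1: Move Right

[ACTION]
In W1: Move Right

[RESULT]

   ┠───────┃█████████              
   ┃> [-] r┃█       █              
   ┃    uti┃█  □█   █              
   ┃    [+]┃█      ◎█              
   ┃       ┃█□█    @█              
   ┃       ┃█    ◎  █              
   ┃       ┃█████████              
   ┃       ┃Moves: 1  0/2          
   ┃       ┃                       
   ┃       ┃                       
   ┃       ┃                       
   ┃       ┃                       
   ┃       ┃                       
   ┃       ┃                       
   ┃       ┃                       
   ┃       ┗━━━━━━━━━━━━━━━━━━━━━━━
   ┃                        ┃      
   ┗━━━━━━━━━━━━━━━━━━━━━━━━┛      
                                   


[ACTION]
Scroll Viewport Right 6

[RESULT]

┠───────┃█████████                ┃
┃> [-] r┃█       █                ┃
┃    uti┃█  □█   █                ┃
┃    [+]┃█      ◎█                ┃
┃       ┃█□█    @█                ┃
┃       ┃█    ◎  █                ┃
┃       ┃█████████                ┃
┃       ┃Moves: 1  0/2            ┃
┃       ┃                         ┃
┃       ┃                         ┃
┃       ┃                         ┃
┃       ┃                         ┃
┃       ┃                         ┃
┃       ┃                         ┃
┃       ┃                         ┃
┃       ┗━━━━━━━━━━━━━━━━━━━━━━━━━┛
┃                        ┃         
┗━━━━━━━━━━━━━━━━━━━━━━━━┛         
                                   


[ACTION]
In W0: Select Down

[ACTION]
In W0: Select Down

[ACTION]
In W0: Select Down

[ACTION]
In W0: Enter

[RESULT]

┠───────┃█████████                ┃
┃  [-] r┃█       █                ┃
┃    uti┃█  □█   █                ┃
┃  > [-]┃█      ◎█                ┃
┃      t┃█□█    @█                ┃
┃      p┃█    ◎  █                ┃
┃      [┃█████████                ┃
┃       ┃Moves: 1  0/2            ┃
┃       ┃                         ┃
┃       ┃                         ┃
┃       ┃                         ┃
┃       ┃                         ┃
┃       ┃                         ┃
┃       ┃                         ┃
┃       ┃                         ┃
┃       ┗━━━━━━━━━━━━━━━━━━━━━━━━━┛
┃                        ┃         
┗━━━━━━━━━━━━━━━━━━━━━━━━┛         
                                   


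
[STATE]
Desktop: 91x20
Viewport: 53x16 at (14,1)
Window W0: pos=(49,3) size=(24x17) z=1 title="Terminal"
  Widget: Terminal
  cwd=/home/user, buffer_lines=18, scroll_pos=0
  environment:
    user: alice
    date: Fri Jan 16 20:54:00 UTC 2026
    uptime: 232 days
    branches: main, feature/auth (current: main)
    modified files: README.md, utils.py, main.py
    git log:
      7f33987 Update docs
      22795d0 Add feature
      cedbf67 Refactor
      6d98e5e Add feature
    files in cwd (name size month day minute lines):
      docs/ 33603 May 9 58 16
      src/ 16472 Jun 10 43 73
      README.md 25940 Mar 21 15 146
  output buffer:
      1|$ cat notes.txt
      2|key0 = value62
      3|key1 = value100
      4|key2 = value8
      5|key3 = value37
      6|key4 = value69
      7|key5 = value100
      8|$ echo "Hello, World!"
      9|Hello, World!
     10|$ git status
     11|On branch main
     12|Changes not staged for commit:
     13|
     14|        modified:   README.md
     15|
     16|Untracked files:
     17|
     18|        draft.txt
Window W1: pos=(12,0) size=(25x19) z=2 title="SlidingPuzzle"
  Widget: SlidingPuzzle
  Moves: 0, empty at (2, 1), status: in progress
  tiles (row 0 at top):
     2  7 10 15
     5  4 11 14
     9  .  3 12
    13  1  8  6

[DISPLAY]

SlidingPuzzle         ┃                              
──────────────────────┨                              
────┬────┬────┬────┐  ┃            ┏━━━━━━━━━━━━━━━━━
  2 │  7 │ 10 │ 15 │  ┃            ┃ Terminal        
────┼────┼────┼────┤  ┃            ┠─────────────────
  5 │  4 │ 11 │ 14 │  ┃            ┃$ cat notes.txt  
────┼────┼────┼────┤  ┃            ┃key0 = value62   
  9 │    │  3 │ 12 │  ┃            ┃key1 = value100  
────┼────┼────┼────┤  ┃            ┃key2 = value8    
 13 │  1 │  8 │  6 │  ┃            ┃key3 = value37   
────┴────┴────┴────┘  ┃            ┃key4 = value69   
oves: 0               ┃            ┃key5 = value100  
                      ┃            ┃$ echo "Hello, Wo
                      ┃            ┃Hello, World!    
                      ┃            ┃$ git status     
                      ┃            ┃On branch main   


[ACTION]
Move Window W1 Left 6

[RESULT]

gPuzzle         ┃                                    
────────────────┨                                    
───┬────┬────┐  ┃                  ┏━━━━━━━━━━━━━━━━━
 7 │ 10 │ 15 │  ┃                  ┃ Terminal        
───┼────┼────┤  ┃                  ┠─────────────────
 4 │ 11 │ 14 │  ┃                  ┃$ cat notes.txt  
───┼────┼────┤  ┃                  ┃key0 = value62   
   │  3 │ 12 │  ┃                  ┃key1 = value100  
───┼────┼────┤  ┃                  ┃key2 = value8    
 1 │  8 │  6 │  ┃                  ┃key3 = value37   
───┴────┴────┘  ┃                  ┃key4 = value69   
0               ┃                  ┃key5 = value100  
                ┃                  ┃$ echo "Hello, Wo
                ┃                  ┃Hello, World!    
                ┃                  ┃$ git status     
                ┃                  ┃On branch main   


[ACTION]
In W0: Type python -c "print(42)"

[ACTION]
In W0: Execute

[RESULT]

gPuzzle         ┃                                    
────────────────┨                                    
───┬────┬────┐  ┃                  ┏━━━━━━━━━━━━━━━━━
 7 │ 10 │ 15 │  ┃                  ┃ Terminal        
───┼────┼────┤  ┃                  ┠─────────────────
 4 │ 11 │ 14 │  ┃                  ┃Hello, World!    
───┼────┼────┤  ┃                  ┃$ git status     
   │  3 │ 12 │  ┃                  ┃On branch main   
───┼────┼────┤  ┃                  ┃Changes not stage
 1 │  8 │  6 │  ┃                  ┃                 
───┴────┴────┘  ┃                  ┃        modified:
0               ┃                  ┃                 
                ┃                  ┃Untracked files: 
                ┃                  ┃                 
                ┃                  ┃        draft.txt
                ┃                  ┃$ python -c "prin


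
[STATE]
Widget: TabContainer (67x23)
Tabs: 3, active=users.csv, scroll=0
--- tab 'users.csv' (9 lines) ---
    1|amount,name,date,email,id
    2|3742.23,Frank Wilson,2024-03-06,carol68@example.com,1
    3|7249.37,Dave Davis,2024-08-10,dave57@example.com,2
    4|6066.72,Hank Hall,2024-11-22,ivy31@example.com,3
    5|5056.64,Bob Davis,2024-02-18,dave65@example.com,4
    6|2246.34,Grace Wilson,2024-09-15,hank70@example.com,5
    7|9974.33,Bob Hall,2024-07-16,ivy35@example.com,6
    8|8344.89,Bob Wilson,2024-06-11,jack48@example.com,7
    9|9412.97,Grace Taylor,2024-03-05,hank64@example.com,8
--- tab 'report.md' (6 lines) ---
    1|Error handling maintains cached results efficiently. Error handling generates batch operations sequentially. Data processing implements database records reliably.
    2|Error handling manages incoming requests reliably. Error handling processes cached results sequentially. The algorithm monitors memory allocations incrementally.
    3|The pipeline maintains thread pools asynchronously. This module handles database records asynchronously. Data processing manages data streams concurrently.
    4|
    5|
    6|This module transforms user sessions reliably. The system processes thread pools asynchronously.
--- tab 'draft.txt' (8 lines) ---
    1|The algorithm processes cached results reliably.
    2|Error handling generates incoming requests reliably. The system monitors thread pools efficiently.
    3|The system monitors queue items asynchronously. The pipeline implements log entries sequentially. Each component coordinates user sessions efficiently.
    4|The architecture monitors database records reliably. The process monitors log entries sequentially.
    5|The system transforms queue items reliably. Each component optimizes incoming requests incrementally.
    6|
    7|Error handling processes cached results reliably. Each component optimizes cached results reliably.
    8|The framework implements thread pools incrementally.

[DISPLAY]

[users.csv]│ report.md │ draft.txt                                 
───────────────────────────────────────────────────────────────────
amount,name,date,email,id                                          
3742.23,Frank Wilson,2024-03-06,carol68@example.com,1              
7249.37,Dave Davis,2024-08-10,dave57@example.com,2                 
6066.72,Hank Hall,2024-11-22,ivy31@example.com,3                   
5056.64,Bob Davis,2024-02-18,dave65@example.com,4                  
2246.34,Grace Wilson,2024-09-15,hank70@example.com,5               
9974.33,Bob Hall,2024-07-16,ivy35@example.com,6                    
8344.89,Bob Wilson,2024-06-11,jack48@example.com,7                 
9412.97,Grace Taylor,2024-03-05,hank64@example.com,8               
                                                                   
                                                                   
                                                                   
                                                                   
                                                                   
                                                                   
                                                                   
                                                                   
                                                                   
                                                                   
                                                                   
                                                                   


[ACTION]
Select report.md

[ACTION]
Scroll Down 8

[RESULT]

 users.csv │[report.md]│ draft.txt                                 
───────────────────────────────────────────────────────────────────
This module transforms user sessions reliably. The system processes
                                                                   
                                                                   
                                                                   
                                                                   
                                                                   
                                                                   
                                                                   
                                                                   
                                                                   
                                                                   
                                                                   
                                                                   
                                                                   
                                                                   
                                                                   
                                                                   
                                                                   
                                                                   
                                                                   
                                                                   


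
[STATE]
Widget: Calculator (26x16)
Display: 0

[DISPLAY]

                         0
┌───┬───┬───┬───┐         
│ 7 │ 8 │ 9 │ ÷ │         
├───┼───┼───┼───┤         
│ 4 │ 5 │ 6 │ × │         
├───┼───┼───┼───┤         
│ 1 │ 2 │ 3 │ - │         
├───┼───┼───┼───┤         
│ 0 │ . │ = │ + │         
├───┼───┼───┼───┤         
│ C │ MC│ MR│ M+│         
└───┴───┴───┴───┘         
                          
                          
                          
                          


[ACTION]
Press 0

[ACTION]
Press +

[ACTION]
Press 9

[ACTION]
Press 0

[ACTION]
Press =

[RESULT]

                        90
┌───┬───┬───┬───┐         
│ 7 │ 8 │ 9 │ ÷ │         
├───┼───┼───┼───┤         
│ 4 │ 5 │ 6 │ × │         
├───┼───┼───┼───┤         
│ 1 │ 2 │ 3 │ - │         
├───┼───┼───┼───┤         
│ 0 │ . │ = │ + │         
├───┼───┼───┼───┤         
│ C │ MC│ MR│ M+│         
└───┴───┴───┴───┘         
                          
                          
                          
                          


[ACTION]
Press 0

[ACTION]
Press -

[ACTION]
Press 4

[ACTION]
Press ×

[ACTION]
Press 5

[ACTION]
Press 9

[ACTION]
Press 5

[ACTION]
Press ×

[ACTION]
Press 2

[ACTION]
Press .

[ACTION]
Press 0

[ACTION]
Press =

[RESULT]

                     -4760
┌───┬───┬───┬───┐         
│ 7 │ 8 │ 9 │ ÷ │         
├───┼───┼───┼───┤         
│ 4 │ 5 │ 6 │ × │         
├───┼───┼───┼───┤         
│ 1 │ 2 │ 3 │ - │         
├───┼───┼───┼───┤         
│ 0 │ . │ = │ + │         
├───┼───┼───┼───┤         
│ C │ MC│ MR│ M+│         
└───┴───┴───┴───┘         
                          
                          
                          
                          


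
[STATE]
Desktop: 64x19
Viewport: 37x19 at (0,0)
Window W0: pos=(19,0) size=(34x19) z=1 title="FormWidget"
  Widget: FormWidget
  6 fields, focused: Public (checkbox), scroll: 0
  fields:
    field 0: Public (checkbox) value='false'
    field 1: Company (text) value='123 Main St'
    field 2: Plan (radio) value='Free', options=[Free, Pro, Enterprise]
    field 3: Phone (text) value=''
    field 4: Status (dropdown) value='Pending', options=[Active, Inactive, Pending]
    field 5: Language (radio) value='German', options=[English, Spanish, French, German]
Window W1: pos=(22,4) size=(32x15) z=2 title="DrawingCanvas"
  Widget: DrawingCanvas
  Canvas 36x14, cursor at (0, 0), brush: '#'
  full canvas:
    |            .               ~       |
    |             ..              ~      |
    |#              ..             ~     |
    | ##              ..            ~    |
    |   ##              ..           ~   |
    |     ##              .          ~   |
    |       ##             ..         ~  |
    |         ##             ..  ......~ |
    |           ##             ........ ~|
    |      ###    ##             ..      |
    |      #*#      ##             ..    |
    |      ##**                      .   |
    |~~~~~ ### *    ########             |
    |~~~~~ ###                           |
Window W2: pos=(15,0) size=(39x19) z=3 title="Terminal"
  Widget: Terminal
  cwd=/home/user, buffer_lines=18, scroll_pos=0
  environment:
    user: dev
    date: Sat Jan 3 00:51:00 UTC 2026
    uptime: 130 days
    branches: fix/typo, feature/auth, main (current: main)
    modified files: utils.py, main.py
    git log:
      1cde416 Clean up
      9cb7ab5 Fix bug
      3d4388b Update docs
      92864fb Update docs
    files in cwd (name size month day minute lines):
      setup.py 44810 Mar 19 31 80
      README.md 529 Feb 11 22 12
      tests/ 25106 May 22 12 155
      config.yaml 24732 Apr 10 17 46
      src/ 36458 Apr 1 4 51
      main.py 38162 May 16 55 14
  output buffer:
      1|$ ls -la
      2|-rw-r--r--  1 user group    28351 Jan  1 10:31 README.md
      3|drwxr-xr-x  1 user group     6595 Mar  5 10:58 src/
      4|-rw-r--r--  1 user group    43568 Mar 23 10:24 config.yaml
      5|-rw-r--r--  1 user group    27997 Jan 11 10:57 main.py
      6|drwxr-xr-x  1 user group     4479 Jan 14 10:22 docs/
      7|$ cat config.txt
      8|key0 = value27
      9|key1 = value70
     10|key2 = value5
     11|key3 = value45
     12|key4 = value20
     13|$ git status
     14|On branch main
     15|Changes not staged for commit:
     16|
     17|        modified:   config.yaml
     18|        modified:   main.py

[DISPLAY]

               ┏━━━━━━━━━━━━━━━━━━━━━
               ┃ Terminal            
               ┠─────────────────────
               ┃$ ls -la             
               ┃-rw-r--r--  1 user gr
               ┃drwxr-xr-x  1 user gr
               ┃-rw-r--r--  1 user gr
               ┃-rw-r--r--  1 user gr
               ┃drwxr-xr-x  1 user gr
               ┃$ cat config.txt     
               ┃key0 = value27       
               ┃key1 = value70       
               ┃key2 = value5        
               ┃key3 = value45       
               ┃key4 = value20       
               ┃$ git status         
               ┃On branch main       
               ┃Changes not staged fo
               ┗━━━━━━━━━━━━━━━━━━━━━


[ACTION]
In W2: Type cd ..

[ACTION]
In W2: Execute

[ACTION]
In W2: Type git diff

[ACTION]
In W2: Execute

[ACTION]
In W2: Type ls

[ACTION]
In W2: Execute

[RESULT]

               ┏━━━━━━━━━━━━━━━━━━━━━
               ┃ Terminal            
               ┠─────────────────────
               ┃                     
               ┃        modified:   c
               ┃        modified:   m
               ┃$ cd ..              
               ┃                     
               ┃$ git diff           
               ┃diff --git a/main.py 
               ┃--- a/main.py        
               ┃+++ b/main.py        
               ┃@@ -1,3 +1,4 @@      
               ┃+# updated           
               ┃ import sys          
               ┃$ ls                 
               ┃setup.py  README.md  
               ┃$ █                  
               ┗━━━━━━━━━━━━━━━━━━━━━


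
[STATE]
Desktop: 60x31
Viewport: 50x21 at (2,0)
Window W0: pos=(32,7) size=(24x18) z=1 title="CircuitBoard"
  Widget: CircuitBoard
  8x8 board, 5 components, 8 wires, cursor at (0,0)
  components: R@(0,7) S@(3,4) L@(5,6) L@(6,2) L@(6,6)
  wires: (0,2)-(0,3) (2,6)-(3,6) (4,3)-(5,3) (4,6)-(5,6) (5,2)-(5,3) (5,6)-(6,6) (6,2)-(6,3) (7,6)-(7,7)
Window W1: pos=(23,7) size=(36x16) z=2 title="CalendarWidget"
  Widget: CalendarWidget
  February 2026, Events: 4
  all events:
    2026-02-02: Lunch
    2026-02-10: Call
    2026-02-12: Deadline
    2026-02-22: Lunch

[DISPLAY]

                                                  
                                                  
                                                  
                                                  
                                                  
                                                  
                                                  
                     ┏━━━━━━━━━━━━━━━━━━━━━━━━━━━━
                     ┃ CalendarWidget             
                     ┠────────────────────────────
                     ┃          February 2026     
                     ┃Mo Tu We Th Fr Sa Su        
                     ┃                   1        
                     ┃ 2*  3  4  5  6  7  8       
                     ┃ 9 10* 11 12* 13 14 15      
                     ┃16 17 18 19 20 21 22*       
                     ┃23 24 25 26 27 28           
                     ┃                            
                     ┃                            
                     ┃                            
                     ┃                            


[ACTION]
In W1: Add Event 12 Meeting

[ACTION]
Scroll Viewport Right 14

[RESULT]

                                                  
                                                  
                                                  
                                                  
                                                  
                                                  
                                                  
             ┏━━━━━━━━━━━━━━━━━━━━━━━━━━━━━━━━━━┓ 
             ┃ CalendarWidget                   ┃ 
             ┠──────────────────────────────────┨ 
             ┃          February 2026           ┃ 
             ┃Mo Tu We Th Fr Sa Su              ┃ 
             ┃                   1              ┃ 
             ┃ 2*  3  4  5  6  7  8             ┃ 
             ┃ 9 10* 11 12* 13 14 15            ┃ 
             ┃16 17 18 19 20 21 22*             ┃ 
             ┃23 24 25 26 27 28                 ┃ 
             ┃                                  ┃ 
             ┃                                  ┃ 
             ┃                                  ┃ 
             ┃                                  ┃ 


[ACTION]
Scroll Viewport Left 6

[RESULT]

                                                  
                                                  
                                                  
                                                  
                                                  
                                                  
                                                  
                   ┏━━━━━━━━━━━━━━━━━━━━━━━━━━━━━━
                   ┃ CalendarWidget               
                   ┠──────────────────────────────
                   ┃          February 2026       
                   ┃Mo Tu We Th Fr Sa Su          
                   ┃                   1          
                   ┃ 2*  3  4  5  6  7  8         
                   ┃ 9 10* 11 12* 13 14 15        
                   ┃16 17 18 19 20 21 22*         
                   ┃23 24 25 26 27 28             
                   ┃                              
                   ┃                              
                   ┃                              
                   ┃                              


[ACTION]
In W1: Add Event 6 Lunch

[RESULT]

                                                  
                                                  
                                                  
                                                  
                                                  
                                                  
                                                  
                   ┏━━━━━━━━━━━━━━━━━━━━━━━━━━━━━━
                   ┃ CalendarWidget               
                   ┠──────────────────────────────
                   ┃          February 2026       
                   ┃Mo Tu We Th Fr Sa Su          
                   ┃                   1          
                   ┃ 2*  3  4  5  6*  7  8        
                   ┃ 9 10* 11 12* 13 14 15        
                   ┃16 17 18 19 20 21 22*         
                   ┃23 24 25 26 27 28             
                   ┃                              
                   ┃                              
                   ┃                              
                   ┃                              


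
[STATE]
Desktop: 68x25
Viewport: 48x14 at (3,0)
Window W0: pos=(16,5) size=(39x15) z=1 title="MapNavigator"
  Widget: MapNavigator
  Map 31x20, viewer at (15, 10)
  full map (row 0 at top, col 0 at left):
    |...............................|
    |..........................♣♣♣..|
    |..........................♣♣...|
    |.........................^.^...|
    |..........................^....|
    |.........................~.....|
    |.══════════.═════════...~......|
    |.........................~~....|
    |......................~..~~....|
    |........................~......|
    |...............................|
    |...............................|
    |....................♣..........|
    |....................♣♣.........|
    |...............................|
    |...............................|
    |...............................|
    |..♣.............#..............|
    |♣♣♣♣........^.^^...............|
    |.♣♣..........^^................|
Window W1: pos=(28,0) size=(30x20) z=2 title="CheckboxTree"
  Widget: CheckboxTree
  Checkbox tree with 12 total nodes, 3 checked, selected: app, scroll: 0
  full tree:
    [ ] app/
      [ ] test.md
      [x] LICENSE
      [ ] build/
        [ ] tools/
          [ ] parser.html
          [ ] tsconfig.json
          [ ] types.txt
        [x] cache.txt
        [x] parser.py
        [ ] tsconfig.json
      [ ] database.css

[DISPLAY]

                         ┏━━━━━━━━━━━━━━━━━━━━━━
                         ┃ CheckboxTree         
                         ┠──────────────────────
                         ┃>[-] app/             
                         ┃   [ ] test.md        
             ┏━━━━━━━━━━━┃   [x] LICENSE        
             ┃ MapNavigat┃   [-] build/         
             ┠───────────┃     [ ] tools/       
             ┃   ........┃       [ ] parser.html
             ┃   .═══════┃       [ ] tsconfig.js
             ┃   ........┃       [ ] types.txt  
             ┃   ........┃     [x] cache.txt    
             ┃   ........┃     [x] parser.py    
             ┃   ........┃     [ ] tsconfig.json


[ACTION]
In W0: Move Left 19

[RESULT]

                         ┏━━━━━━━━━━━━━━━━━━━━━━
                         ┃ CheckboxTree         
                         ┠──────────────────────
                         ┃>[-] app/             
                         ┃   [ ] test.md        
             ┏━━━━━━━━━━━┃   [x] LICENSE        
             ┃ MapNavigat┃   [-] build/         
             ┠───────────┃     [ ] tools/       
             ┃           ┃       [ ] parser.html
             ┃           ┃       [ ] tsconfig.js
             ┃           ┃       [ ] types.txt  
             ┃           ┃     [x] cache.txt    
             ┃           ┃     [x] parser.py    
             ┃           ┃     [ ] tsconfig.json


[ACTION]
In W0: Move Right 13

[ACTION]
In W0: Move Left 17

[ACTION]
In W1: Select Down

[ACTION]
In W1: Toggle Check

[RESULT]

                         ┏━━━━━━━━━━━━━━━━━━━━━━
                         ┃ CheckboxTree         
                         ┠──────────────────────
                         ┃ [-] app/             
                         ┃>  [x] test.md        
             ┏━━━━━━━━━━━┃   [x] LICENSE        
             ┃ MapNavigat┃   [-] build/         
             ┠───────────┃     [ ] tools/       
             ┃           ┃       [ ] parser.html
             ┃           ┃       [ ] tsconfig.js
             ┃           ┃       [ ] types.txt  
             ┃           ┃     [x] cache.txt    
             ┃           ┃     [x] parser.py    
             ┃           ┃     [ ] tsconfig.json


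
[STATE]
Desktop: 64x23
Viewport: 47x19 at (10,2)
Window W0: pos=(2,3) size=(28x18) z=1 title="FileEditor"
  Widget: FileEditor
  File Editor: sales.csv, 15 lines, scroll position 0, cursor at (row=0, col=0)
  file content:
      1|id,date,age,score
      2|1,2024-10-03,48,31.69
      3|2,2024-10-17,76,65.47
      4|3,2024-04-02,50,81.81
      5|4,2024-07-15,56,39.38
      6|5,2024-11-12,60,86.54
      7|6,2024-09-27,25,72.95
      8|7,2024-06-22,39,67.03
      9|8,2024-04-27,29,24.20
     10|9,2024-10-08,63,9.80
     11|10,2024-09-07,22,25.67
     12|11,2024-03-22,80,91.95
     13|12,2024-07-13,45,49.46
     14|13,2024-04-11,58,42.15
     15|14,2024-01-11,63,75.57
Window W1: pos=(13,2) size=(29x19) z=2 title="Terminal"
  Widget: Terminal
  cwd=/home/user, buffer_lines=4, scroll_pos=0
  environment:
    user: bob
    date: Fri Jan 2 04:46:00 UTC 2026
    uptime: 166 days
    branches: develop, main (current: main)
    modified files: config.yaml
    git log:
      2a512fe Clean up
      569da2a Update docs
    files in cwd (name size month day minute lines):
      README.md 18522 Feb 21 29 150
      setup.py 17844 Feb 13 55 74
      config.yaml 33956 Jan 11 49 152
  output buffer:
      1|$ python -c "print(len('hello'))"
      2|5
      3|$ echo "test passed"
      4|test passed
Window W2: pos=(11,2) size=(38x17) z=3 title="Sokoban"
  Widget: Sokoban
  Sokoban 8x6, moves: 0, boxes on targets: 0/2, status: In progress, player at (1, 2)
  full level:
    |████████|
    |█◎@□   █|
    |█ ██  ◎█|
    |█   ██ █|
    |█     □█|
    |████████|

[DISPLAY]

 ┏━━━━━━━━━━━━━━━━━━━━━━━━━━━━━━━━━━━━┓        
━┃ Sokoban                            ┃        
i┠────────────────────────────────────┨        
─┃████████                            ┃        
,┃█◎@□   █                            ┃        
1┃█ ██  ◎█                            ┃        
1┃█   ██ █                            ┃        
0┃█     □█                            ┃        
0┃████████                            ┃        
1┃Moves: 0  0/2                       ┃        
0┃                                    ┃        
0┃                                    ┃        
0┃                                    ┃        
1┃                                    ┃        
-┃                                    ┃        
-┃                                    ┃        
-┗━━━━━━━━━━━━━━━━━━━━━━━━━━━━━━━━━━━━┛        
-04┃                           ┃               
━━━┗━━━━━━━━━━━━━━━━━━━━━━━━━━━┛               


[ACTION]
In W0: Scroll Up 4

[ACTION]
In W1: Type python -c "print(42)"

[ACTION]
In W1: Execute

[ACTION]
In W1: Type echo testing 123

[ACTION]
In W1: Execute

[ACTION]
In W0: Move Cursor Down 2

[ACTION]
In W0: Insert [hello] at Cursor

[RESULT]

 ┏━━━━━━━━━━━━━━━━━━━━━━━━━━━━━━━━━━━━┓        
━┃ Sokoban                            ┃        
i┠────────────────────────────────────┨        
─┃████████                            ┃        
,┃█◎@□   █                            ┃        
1┃█ ██  ◎█                            ┃        
2┃█   ██ █                            ┃        
0┃█     □█                            ┃        
0┃████████                            ┃        
1┃Moves: 0  0/2                       ┃        
0┃                                    ┃        
0┃                                    ┃        
0┃                                    ┃        
1┃                                    ┃        
-┃                                    ┃        
-┃                                    ┃        
-┗━━━━━━━━━━━━━━━━━━━━━━━━━━━━━━━━━━━━┛        
-04┃                           ┃               
━━━┗━━━━━━━━━━━━━━━━━━━━━━━━━━━┛               
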